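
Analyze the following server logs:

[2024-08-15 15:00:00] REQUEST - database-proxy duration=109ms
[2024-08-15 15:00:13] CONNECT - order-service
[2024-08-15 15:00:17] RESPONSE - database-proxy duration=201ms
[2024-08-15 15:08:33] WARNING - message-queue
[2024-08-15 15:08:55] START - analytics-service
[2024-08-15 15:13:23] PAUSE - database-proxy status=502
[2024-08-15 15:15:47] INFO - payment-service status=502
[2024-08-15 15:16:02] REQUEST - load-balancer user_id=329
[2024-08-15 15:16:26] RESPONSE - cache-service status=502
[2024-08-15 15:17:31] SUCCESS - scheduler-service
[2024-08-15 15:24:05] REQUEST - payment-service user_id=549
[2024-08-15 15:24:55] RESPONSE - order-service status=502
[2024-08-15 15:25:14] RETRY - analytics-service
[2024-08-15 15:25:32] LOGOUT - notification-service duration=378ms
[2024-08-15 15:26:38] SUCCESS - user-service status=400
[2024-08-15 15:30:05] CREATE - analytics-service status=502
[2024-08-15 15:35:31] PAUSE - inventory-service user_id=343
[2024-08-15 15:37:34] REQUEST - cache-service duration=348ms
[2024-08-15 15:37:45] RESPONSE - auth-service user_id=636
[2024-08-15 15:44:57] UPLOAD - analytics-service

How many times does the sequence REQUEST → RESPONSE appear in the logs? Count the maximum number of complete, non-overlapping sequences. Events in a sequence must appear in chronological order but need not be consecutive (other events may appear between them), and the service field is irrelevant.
4

To count sequences:

1. Look for pattern: REQUEST → RESPONSE
2. Greedily scan the log in chronological order, matching each sequence element in turn (ignoring service)
3. Each time the full pattern completes, increment the count and restart matching from the next event
4. Complete non-overlapping sequences found: 4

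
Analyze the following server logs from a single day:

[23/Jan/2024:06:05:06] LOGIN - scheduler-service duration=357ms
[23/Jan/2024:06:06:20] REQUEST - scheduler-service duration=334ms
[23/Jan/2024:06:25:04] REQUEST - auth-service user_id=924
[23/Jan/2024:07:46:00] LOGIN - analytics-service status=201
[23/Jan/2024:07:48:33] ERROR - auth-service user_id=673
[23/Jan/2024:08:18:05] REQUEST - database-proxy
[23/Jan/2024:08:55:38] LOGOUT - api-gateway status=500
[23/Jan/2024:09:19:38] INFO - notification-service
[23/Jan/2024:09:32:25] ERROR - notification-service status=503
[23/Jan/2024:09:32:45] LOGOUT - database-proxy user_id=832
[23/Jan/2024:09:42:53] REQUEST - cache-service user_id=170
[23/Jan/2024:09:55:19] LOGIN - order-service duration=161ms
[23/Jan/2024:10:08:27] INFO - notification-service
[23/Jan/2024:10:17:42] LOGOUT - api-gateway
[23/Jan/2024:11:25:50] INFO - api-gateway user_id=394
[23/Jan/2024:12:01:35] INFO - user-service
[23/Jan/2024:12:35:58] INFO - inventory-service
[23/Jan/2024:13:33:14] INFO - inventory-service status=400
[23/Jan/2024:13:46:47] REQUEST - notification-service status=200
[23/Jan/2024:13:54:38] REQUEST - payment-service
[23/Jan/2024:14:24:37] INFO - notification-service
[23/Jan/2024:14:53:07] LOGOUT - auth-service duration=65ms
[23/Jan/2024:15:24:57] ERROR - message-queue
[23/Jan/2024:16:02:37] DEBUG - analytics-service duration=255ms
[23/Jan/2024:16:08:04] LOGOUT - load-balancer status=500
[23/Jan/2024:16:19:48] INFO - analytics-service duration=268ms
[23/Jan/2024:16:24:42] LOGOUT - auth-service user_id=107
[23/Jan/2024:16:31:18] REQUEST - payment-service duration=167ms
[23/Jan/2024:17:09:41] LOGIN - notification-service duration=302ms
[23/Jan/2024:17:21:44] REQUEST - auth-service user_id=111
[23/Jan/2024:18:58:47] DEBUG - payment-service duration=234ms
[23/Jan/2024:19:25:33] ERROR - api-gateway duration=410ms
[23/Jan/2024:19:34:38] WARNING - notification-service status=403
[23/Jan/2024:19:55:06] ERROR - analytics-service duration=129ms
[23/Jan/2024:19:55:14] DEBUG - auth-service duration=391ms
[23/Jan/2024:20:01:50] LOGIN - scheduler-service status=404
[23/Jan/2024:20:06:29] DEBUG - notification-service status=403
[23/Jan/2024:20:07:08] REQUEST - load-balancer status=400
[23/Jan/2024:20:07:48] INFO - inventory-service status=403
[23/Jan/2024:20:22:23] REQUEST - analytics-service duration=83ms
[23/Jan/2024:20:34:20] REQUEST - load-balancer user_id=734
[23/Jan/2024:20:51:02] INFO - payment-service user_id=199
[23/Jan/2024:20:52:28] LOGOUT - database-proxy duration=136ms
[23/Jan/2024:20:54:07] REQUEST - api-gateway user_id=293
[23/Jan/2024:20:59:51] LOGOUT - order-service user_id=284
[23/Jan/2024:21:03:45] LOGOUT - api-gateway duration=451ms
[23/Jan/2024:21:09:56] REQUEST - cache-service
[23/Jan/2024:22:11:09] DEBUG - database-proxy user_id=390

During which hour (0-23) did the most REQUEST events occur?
20

To find the peak hour:

1. Group all REQUEST events by hour
2. Count events in each hour
3. Find hour with maximum count
4. Peak hour: 20 (with 4 events)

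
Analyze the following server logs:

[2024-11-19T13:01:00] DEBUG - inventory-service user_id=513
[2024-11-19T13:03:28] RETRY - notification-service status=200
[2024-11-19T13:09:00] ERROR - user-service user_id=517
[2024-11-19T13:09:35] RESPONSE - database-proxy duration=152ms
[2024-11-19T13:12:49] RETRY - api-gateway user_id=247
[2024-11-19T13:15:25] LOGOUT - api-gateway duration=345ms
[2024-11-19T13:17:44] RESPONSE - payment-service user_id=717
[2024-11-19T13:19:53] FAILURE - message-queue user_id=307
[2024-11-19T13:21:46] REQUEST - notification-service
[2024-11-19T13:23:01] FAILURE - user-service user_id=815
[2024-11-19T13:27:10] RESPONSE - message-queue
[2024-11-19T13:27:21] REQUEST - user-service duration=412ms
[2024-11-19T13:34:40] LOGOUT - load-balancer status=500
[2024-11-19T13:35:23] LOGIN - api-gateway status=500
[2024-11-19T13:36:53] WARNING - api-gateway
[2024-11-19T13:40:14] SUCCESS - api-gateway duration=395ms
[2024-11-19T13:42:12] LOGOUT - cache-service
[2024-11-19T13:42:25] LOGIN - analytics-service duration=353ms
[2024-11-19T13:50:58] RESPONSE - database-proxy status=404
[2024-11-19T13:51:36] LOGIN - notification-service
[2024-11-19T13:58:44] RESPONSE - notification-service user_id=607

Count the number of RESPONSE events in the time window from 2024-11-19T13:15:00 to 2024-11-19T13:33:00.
2

To count events in the time window:

1. Window boundaries: 2024-11-19T13:15:00 to 2024-11-19T13:33:00
2. Filter for RESPONSE events within this window
3. Count matching events: 2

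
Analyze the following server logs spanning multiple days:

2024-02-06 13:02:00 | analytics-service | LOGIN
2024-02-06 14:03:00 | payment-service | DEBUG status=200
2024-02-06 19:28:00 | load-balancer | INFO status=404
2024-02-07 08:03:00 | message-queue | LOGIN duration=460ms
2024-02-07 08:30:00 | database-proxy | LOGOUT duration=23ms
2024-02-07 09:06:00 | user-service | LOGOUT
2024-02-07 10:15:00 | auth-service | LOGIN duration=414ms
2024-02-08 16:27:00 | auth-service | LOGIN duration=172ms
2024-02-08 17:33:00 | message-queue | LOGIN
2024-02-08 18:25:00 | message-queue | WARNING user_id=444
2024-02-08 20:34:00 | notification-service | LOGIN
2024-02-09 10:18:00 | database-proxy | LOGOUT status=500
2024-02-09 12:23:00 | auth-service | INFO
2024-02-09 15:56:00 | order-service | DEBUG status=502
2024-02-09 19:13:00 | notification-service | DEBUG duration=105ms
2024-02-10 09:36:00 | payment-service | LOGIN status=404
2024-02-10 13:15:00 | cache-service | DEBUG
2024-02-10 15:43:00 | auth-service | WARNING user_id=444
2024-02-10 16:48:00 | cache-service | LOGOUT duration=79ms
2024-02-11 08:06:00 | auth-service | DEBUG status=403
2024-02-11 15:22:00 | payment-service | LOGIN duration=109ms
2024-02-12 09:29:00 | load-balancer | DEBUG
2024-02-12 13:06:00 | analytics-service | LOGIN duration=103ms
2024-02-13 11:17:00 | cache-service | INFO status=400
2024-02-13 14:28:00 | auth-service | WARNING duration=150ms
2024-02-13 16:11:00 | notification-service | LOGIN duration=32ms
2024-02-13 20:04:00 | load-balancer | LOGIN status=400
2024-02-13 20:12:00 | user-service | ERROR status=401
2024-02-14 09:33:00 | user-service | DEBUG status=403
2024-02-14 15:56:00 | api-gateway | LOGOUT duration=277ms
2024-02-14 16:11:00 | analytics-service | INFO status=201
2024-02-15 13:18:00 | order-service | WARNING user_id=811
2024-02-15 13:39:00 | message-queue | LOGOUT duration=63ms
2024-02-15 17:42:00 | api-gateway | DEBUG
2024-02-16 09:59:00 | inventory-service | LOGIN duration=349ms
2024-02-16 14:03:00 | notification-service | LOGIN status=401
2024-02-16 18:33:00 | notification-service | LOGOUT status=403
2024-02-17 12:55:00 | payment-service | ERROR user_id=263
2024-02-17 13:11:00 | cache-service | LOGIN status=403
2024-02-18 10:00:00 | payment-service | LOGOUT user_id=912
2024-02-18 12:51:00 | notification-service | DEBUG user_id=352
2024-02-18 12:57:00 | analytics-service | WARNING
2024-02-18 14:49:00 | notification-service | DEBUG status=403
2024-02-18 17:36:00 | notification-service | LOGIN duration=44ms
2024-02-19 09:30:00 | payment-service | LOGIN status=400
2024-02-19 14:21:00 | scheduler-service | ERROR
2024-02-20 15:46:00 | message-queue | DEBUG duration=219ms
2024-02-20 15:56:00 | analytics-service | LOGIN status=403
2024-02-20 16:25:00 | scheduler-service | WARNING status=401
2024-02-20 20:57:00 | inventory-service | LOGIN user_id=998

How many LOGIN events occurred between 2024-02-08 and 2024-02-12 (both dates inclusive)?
6

To filter by date range:

1. Date range: 2024-02-08 through 2024-02-12, both dates inclusive
2. Filter for LOGIN events whose date falls in this range
3. Count matching events: 6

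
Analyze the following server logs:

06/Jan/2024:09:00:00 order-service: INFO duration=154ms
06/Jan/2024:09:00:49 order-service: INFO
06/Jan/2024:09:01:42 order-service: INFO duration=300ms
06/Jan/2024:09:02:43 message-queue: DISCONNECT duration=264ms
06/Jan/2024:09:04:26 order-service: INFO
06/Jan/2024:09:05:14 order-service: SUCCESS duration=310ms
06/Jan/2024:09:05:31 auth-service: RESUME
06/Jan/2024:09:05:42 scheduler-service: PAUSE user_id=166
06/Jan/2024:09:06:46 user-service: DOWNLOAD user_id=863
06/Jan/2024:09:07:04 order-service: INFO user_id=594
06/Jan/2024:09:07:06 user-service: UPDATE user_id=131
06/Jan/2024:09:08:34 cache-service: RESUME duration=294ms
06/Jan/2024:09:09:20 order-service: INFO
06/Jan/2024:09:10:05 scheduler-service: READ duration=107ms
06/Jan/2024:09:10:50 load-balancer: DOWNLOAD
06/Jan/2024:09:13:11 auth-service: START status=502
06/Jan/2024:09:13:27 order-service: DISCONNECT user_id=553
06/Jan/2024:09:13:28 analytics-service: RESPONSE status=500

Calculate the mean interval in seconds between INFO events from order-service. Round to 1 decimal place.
112.0

To calculate average interval:

1. Find all INFO events for order-service in order
2. Calculate time gaps between consecutive events
3. Compute mean of gaps: 560 / 5 = 112.0 seconds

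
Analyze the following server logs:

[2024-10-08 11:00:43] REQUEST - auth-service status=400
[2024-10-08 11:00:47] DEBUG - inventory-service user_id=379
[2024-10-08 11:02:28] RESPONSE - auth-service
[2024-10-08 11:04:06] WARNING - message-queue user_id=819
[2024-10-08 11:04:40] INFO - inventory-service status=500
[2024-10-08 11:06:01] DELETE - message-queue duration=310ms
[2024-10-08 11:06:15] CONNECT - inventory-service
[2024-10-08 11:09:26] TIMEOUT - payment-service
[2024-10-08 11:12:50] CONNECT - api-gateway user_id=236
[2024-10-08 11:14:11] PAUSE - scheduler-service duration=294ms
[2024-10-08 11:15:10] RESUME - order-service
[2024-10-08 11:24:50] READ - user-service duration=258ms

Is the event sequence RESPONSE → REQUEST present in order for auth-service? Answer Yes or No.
No

To verify sequence order:

1. Find all events in sequence RESPONSE → REQUEST for auth-service
2. Extract their timestamps
3. Check if timestamps are in ascending order
4. Result: No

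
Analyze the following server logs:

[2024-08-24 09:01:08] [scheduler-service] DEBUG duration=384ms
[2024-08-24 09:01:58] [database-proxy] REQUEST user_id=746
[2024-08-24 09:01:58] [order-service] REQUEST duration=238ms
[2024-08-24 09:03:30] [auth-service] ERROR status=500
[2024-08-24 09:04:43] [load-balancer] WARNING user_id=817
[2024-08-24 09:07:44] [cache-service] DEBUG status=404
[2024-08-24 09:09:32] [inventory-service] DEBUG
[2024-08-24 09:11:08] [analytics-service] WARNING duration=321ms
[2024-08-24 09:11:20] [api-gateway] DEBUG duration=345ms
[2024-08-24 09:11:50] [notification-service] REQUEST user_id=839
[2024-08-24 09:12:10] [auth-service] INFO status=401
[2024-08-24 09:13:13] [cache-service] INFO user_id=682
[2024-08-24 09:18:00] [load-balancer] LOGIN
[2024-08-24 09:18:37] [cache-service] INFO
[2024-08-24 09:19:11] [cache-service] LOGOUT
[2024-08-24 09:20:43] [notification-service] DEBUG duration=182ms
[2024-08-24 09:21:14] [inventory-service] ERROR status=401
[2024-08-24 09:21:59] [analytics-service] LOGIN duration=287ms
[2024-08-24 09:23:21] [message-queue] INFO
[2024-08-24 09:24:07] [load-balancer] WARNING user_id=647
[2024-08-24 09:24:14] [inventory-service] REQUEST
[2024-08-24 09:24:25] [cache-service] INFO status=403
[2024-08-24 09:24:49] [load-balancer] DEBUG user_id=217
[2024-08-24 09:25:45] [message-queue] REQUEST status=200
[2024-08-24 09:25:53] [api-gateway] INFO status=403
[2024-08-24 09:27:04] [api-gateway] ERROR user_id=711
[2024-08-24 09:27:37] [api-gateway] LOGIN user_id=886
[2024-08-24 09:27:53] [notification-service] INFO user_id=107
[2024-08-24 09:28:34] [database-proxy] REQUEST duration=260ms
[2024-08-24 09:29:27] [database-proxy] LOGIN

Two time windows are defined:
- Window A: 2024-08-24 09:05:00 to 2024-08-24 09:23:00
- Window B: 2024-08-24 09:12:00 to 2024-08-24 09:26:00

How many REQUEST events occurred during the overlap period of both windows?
0

To find overlap events:

1. Window A: 2024-08-24 09:05:00 to 2024-08-24 09:23:00
2. Window B: 2024-08-24 09:12:00 to 2024-08-24 09:26:00
3. Overlap period: 2024-08-24 09:12:00 to 2024-08-24 09:23:00
4. Count REQUEST events in overlap: 0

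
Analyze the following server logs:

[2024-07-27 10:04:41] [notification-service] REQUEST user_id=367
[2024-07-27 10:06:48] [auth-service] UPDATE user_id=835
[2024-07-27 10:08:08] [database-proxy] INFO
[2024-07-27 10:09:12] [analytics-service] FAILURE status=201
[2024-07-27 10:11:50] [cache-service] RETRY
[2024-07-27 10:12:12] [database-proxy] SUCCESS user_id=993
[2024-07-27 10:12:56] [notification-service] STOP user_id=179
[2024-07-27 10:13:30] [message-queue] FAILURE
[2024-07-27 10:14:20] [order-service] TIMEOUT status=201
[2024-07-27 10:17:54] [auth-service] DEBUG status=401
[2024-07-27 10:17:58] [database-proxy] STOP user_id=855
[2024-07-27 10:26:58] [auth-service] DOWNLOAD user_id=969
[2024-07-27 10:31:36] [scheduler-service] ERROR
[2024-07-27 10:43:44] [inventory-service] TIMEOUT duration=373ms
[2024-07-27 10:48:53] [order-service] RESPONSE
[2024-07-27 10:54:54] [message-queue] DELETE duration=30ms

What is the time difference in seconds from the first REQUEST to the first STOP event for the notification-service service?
495

To find the time between events:

1. Locate the first REQUEST event for notification-service: 2024-07-27 10:04:41
2. Locate the first STOP event for notification-service: 2024-07-27 10:12:56
3. Calculate the difference: 2024-07-27 10:12:56 - 2024-07-27 10:04:41 = 495 seconds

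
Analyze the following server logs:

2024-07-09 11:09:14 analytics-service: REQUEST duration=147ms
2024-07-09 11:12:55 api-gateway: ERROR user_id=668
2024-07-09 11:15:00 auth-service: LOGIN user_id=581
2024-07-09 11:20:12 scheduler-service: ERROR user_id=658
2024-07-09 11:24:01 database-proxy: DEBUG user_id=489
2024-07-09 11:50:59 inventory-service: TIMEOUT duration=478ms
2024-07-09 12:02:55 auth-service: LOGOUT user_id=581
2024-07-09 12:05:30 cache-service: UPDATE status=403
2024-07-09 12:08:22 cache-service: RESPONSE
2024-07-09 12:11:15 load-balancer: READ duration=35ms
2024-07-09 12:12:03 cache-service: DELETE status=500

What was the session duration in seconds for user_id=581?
2875

To calculate session duration:

1. Find LOGIN event for user_id=581: 2024-07-09 11:15:00
2. Find LOGOUT event for user_id=581: 2024-07-09 12:02:55
3. Session duration: 2024-07-09 12:02:55 - 2024-07-09 11:15:00 = 2875 seconds (47 minutes)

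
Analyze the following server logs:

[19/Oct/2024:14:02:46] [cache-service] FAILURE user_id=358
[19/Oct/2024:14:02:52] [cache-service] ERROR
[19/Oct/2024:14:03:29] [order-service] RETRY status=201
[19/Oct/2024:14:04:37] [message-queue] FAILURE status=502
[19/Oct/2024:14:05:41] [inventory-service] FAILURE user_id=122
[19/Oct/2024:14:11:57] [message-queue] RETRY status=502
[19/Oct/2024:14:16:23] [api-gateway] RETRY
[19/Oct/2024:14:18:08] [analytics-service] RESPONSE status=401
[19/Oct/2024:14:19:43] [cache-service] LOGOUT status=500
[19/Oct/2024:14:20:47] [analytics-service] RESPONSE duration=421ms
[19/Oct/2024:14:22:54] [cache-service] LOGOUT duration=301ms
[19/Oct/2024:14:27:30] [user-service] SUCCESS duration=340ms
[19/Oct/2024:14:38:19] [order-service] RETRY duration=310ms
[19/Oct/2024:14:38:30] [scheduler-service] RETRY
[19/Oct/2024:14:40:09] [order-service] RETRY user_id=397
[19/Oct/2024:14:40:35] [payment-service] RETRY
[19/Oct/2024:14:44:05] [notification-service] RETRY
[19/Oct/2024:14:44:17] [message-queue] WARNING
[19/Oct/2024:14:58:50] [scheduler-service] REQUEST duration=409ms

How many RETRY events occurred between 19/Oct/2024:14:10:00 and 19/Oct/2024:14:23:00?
2

To count events in the time window:

1. Window boundaries: 19/Oct/2024:14:10:00 to 19/Oct/2024:14:23:00
2. Filter for RETRY events within this window
3. Count matching events: 2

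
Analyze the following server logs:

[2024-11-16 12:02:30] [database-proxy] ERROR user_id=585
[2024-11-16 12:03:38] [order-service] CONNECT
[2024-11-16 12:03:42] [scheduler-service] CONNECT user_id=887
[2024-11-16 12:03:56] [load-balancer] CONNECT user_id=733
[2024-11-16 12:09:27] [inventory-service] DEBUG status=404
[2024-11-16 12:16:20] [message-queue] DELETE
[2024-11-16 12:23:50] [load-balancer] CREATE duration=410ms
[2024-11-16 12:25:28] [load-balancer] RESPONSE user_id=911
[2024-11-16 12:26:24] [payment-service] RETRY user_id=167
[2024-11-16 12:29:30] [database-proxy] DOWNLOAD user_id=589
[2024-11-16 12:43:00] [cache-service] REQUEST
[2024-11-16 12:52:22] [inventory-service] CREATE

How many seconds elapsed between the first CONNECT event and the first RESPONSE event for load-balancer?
1292

To find the time between events:

1. Locate the first CONNECT event for load-balancer: 2024-11-16 12:03:56
2. Locate the first RESPONSE event for load-balancer: 2024-11-16 12:25:28
3. Calculate the difference: 2024-11-16 12:25:28 - 2024-11-16 12:03:56 = 1292 seconds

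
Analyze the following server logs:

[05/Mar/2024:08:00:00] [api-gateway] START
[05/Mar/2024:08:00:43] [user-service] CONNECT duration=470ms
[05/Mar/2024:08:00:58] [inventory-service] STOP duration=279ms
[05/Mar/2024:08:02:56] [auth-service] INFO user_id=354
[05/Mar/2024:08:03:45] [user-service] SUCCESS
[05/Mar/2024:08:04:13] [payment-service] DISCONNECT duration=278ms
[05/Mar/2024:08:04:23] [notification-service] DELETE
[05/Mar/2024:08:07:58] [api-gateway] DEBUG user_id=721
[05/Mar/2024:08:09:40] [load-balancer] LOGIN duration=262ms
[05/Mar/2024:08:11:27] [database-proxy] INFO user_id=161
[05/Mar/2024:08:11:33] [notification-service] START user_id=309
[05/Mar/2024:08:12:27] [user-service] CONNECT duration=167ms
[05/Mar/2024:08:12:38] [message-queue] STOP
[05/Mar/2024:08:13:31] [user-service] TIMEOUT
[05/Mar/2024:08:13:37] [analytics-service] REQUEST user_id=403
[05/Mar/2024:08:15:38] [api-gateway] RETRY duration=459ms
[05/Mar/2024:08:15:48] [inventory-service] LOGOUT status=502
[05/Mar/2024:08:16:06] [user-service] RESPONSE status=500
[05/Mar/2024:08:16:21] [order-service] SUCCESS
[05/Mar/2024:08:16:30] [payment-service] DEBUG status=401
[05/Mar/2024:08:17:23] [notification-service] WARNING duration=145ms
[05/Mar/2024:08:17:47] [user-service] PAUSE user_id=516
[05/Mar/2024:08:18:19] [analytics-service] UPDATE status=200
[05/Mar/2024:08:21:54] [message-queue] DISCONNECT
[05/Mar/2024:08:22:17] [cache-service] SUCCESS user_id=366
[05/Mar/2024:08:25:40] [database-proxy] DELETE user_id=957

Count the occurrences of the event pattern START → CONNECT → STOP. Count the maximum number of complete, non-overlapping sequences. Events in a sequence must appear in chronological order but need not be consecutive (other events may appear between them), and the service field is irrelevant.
2

To count sequences:

1. Look for pattern: START → CONNECT → STOP
2. Greedily scan the log in chronological order, matching each sequence element in turn (ignoring service)
3. Each time the full pattern completes, increment the count and restart matching from the next event
4. Complete non-overlapping sequences found: 2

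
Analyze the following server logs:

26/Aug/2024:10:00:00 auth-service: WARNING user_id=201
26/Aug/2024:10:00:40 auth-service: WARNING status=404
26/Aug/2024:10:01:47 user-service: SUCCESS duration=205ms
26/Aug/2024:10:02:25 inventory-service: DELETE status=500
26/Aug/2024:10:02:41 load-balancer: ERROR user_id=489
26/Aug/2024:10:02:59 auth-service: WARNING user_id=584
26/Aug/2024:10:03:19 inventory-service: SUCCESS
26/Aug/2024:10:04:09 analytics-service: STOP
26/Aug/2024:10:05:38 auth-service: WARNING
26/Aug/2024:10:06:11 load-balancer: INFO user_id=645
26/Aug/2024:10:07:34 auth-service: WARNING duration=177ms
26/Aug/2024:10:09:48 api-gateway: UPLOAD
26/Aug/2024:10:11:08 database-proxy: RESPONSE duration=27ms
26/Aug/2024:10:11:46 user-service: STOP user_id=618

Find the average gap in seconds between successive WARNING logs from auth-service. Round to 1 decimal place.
113.5

To calculate average interval:

1. Find all WARNING events for auth-service in order
2. Calculate time gaps between consecutive events
3. Compute mean of gaps: 454 / 4 = 113.5 seconds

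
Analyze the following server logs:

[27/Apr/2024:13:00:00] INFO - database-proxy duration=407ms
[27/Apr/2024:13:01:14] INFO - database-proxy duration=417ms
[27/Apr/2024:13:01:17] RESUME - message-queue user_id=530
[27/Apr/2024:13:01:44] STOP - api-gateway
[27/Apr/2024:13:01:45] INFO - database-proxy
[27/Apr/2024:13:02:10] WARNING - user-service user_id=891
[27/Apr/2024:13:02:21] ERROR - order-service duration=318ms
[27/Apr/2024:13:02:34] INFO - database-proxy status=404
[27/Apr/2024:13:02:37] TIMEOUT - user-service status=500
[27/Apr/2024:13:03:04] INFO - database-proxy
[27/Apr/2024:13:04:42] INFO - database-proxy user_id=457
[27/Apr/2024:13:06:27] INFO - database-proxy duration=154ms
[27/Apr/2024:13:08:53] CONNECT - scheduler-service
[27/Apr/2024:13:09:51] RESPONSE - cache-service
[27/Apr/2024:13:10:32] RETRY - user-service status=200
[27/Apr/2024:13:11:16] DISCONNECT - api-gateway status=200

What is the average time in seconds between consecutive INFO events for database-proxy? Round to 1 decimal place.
64.5

To calculate average interval:

1. Find all INFO events for database-proxy in order
2. Calculate time gaps between consecutive events
3. Compute mean of gaps: 387 / 6 = 64.5 seconds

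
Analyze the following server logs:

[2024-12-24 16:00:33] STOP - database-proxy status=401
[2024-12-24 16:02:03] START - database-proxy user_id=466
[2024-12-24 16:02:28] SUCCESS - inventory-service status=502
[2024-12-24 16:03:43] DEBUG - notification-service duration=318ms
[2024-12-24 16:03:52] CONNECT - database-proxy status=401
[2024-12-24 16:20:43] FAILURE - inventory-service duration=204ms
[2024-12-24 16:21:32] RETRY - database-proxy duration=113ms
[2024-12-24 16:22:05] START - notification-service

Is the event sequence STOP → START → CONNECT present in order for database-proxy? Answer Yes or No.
Yes

To verify sequence order:

1. Find all events in sequence STOP → START → CONNECT for database-proxy
2. Extract their timestamps
3. Check if timestamps are in ascending order
4. Result: Yes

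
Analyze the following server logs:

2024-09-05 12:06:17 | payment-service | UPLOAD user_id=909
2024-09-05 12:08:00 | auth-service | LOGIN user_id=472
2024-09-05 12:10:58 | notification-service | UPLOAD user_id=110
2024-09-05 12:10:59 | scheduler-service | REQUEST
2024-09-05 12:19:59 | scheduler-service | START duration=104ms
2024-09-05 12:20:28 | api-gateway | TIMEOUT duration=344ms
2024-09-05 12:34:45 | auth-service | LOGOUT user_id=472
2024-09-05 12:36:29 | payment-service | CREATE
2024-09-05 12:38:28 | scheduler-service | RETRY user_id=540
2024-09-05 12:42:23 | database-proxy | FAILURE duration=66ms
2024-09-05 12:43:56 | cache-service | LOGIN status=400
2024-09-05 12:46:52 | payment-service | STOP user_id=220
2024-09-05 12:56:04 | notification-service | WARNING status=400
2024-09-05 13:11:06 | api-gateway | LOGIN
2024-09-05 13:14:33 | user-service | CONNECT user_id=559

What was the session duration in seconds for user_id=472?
1605

To calculate session duration:

1. Find LOGIN event for user_id=472: 2024-09-05 12:08:00
2. Find LOGOUT event for user_id=472: 2024-09-05 12:34:45
3. Session duration: 2024-09-05 12:34:45 - 2024-09-05 12:08:00 = 1605 seconds (26 minutes)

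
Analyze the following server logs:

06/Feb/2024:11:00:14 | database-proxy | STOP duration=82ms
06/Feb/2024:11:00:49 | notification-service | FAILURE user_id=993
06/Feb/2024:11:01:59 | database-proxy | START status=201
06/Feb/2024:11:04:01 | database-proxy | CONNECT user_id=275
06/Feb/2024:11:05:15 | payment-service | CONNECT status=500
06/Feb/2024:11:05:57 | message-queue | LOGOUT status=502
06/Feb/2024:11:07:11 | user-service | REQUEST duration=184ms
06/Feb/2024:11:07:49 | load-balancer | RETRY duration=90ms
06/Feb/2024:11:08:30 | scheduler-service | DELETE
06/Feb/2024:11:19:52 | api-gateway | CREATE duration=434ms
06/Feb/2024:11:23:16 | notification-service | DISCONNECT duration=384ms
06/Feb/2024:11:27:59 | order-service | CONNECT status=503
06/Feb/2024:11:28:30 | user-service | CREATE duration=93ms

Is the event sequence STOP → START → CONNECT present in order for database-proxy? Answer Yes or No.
Yes

To verify sequence order:

1. Find all events in sequence STOP → START → CONNECT for database-proxy
2. Extract their timestamps
3. Check if timestamps are in ascending order
4. Result: Yes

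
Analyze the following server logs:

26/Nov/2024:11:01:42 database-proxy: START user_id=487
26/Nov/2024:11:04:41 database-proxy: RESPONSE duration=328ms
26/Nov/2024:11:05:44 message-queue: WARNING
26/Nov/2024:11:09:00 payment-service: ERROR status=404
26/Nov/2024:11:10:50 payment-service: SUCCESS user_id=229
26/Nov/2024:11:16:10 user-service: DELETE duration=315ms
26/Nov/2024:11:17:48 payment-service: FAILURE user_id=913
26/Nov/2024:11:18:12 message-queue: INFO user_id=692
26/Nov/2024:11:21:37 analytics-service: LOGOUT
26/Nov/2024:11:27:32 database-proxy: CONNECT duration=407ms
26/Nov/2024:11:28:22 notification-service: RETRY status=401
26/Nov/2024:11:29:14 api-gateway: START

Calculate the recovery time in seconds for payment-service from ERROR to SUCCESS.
110

To calculate recovery time:

1. Find ERROR event for payment-service: 26/Nov/2024:11:09:00
2. Find next SUCCESS event for payment-service: 26/Nov/2024:11:10:50
3. Recovery time: 26/Nov/2024:11:10:50 - 26/Nov/2024:11:09:00 = 110 seconds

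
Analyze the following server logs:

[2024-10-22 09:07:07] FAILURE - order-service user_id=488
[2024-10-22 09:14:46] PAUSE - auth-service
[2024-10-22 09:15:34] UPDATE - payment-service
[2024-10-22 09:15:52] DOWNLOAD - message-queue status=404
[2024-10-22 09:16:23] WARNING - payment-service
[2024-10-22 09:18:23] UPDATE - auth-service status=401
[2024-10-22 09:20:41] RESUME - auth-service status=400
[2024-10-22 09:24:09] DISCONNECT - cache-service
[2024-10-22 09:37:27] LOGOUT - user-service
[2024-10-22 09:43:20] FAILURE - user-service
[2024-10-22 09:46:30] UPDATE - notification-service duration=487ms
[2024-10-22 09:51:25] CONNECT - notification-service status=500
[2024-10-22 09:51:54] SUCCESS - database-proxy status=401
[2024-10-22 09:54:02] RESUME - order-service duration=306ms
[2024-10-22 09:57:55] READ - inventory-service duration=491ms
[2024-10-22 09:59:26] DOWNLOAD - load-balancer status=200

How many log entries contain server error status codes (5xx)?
1

To find matching entries:

1. Pattern to match: server error status codes (5xx)
2. Scan each log entry for the pattern
3. Count matches: 1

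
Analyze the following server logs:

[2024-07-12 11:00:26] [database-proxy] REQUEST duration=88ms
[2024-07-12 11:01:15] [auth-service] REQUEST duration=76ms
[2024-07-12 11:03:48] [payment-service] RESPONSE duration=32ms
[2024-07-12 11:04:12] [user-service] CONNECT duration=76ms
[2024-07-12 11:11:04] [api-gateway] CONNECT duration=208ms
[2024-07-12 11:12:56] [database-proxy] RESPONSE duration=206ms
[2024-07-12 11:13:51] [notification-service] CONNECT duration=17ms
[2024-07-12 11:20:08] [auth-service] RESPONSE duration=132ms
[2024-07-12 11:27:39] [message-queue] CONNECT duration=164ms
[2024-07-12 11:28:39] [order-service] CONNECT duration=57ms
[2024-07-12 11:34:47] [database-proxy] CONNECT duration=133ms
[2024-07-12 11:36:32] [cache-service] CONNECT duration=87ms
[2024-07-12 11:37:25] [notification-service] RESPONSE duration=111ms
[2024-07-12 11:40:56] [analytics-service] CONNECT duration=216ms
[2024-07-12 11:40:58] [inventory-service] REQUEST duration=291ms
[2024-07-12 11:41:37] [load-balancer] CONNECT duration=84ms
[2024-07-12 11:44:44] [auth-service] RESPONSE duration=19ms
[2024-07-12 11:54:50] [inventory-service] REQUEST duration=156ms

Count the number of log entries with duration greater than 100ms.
9

To count timeouts:

1. Threshold: 100ms
2. Extract duration from each log entry
3. Count entries where duration > 100
4. Timeout count: 9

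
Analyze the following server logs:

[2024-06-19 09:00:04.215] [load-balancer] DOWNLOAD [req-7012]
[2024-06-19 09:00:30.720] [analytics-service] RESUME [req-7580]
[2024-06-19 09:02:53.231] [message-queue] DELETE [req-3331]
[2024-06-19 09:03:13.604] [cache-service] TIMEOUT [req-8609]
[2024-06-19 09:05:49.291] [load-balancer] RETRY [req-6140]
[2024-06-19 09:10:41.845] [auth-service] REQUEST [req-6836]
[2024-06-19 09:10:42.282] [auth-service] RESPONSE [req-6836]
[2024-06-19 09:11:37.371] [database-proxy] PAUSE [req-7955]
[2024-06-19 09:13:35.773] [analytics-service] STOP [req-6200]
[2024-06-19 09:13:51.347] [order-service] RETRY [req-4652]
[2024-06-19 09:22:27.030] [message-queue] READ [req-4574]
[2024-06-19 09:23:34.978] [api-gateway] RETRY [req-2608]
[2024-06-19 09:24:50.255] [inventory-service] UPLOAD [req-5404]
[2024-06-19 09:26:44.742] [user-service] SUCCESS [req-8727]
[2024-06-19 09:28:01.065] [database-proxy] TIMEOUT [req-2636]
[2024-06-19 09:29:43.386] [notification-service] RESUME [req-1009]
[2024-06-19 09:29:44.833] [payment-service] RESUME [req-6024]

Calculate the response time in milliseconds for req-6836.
437

To calculate latency:

1. Find REQUEST with id req-6836: 2024-06-19 09:10:41.845
2. Find RESPONSE with id req-6836: 2024-06-19 09:10:42.282
3. Latency: 2024-06-19 09:10:42.282 - 2024-06-19 09:10:41.845 = 437ms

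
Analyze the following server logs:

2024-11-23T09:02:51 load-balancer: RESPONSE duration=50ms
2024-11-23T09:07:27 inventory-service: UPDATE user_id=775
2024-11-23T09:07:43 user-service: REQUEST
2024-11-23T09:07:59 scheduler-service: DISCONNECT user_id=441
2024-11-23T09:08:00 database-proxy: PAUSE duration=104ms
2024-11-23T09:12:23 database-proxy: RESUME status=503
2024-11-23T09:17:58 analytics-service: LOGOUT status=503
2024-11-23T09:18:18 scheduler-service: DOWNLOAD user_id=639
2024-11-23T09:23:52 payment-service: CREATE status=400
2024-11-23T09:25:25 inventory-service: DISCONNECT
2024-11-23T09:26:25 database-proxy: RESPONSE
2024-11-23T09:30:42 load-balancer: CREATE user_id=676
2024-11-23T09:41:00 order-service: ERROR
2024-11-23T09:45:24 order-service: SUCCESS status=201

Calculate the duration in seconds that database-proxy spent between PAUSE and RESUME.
263

To calculate state duration:

1. Find PAUSE event for database-proxy: 2024-11-23T09:08:00
2. Find RESUME event for database-proxy: 2024-11-23T09:12:23
3. Calculate duration: 2024-11-23T09:12:23 - 2024-11-23T09:08:00 = 263 seconds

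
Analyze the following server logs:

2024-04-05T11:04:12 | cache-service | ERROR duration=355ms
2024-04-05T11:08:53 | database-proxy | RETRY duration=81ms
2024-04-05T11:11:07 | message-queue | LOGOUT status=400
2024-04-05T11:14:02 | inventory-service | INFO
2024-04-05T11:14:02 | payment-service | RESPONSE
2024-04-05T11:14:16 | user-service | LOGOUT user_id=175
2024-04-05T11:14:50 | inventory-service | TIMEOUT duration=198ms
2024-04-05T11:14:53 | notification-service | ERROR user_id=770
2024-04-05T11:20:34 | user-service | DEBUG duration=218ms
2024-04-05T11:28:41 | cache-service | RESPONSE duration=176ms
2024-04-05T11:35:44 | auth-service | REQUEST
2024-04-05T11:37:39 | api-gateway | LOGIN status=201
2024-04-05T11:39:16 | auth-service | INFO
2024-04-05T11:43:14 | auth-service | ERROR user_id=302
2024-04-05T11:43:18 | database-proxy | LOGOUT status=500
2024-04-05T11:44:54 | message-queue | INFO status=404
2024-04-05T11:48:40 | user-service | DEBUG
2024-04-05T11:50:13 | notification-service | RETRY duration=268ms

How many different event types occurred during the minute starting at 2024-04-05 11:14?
5

To count unique event types:

1. Filter events in the minute starting at 2024-04-05 11:14
2. Extract event types from matching entries
3. Count unique types: 5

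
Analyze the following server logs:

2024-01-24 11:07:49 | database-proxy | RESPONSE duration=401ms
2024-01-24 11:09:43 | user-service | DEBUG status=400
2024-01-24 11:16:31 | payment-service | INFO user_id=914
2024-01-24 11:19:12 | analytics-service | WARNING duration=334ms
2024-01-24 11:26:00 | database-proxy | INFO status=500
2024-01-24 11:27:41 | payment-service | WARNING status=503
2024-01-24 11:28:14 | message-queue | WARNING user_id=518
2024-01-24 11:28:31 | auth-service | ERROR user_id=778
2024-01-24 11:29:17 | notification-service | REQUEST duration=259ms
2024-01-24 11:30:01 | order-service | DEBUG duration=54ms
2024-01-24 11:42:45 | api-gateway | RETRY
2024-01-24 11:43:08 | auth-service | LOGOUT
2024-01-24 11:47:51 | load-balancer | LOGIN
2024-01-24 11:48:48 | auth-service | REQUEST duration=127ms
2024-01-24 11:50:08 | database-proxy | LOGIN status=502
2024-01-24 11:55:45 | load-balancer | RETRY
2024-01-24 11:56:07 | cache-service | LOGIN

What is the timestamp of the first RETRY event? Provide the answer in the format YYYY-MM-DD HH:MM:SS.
2024-01-24 11:42:45

To find the first event:

1. Filter for all RETRY events
2. Sort by timestamp
3. Select the first one
4. Timestamp: 2024-01-24 11:42:45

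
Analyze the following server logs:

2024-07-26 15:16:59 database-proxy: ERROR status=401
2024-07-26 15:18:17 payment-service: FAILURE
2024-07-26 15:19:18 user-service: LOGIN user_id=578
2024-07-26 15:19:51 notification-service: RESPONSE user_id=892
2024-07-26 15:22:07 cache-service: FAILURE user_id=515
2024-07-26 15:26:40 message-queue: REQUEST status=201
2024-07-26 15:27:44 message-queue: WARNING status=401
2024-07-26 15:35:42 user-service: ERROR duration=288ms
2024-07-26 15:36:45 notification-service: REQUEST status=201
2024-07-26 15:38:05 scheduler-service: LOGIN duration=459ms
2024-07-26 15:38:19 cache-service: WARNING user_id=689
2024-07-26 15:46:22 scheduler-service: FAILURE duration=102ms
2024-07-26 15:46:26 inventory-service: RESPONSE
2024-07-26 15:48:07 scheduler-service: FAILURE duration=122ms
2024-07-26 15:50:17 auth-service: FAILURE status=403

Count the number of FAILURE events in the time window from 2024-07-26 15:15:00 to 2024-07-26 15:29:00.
2

To count events in the time window:

1. Window boundaries: 2024-07-26 15:15:00 to 2024-07-26 15:29:00
2. Filter for FAILURE events within this window
3. Count matching events: 2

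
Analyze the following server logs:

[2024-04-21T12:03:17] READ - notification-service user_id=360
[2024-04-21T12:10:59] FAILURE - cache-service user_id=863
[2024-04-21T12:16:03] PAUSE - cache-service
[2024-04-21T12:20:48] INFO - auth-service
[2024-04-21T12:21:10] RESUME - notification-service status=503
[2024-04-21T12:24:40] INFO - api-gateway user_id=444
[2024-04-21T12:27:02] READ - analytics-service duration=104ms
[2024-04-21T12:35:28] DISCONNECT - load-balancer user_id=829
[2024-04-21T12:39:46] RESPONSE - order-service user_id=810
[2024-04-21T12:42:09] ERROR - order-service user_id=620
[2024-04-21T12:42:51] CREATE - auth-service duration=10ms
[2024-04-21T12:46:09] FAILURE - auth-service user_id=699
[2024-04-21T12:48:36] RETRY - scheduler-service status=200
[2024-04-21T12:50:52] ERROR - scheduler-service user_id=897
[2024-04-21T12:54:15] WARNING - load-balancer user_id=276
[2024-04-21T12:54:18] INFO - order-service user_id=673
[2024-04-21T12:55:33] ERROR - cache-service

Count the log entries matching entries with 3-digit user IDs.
10

To find matching entries:

1. Pattern to match: entries with 3-digit user IDs
2. Scan each log entry for the pattern
3. Count matches: 10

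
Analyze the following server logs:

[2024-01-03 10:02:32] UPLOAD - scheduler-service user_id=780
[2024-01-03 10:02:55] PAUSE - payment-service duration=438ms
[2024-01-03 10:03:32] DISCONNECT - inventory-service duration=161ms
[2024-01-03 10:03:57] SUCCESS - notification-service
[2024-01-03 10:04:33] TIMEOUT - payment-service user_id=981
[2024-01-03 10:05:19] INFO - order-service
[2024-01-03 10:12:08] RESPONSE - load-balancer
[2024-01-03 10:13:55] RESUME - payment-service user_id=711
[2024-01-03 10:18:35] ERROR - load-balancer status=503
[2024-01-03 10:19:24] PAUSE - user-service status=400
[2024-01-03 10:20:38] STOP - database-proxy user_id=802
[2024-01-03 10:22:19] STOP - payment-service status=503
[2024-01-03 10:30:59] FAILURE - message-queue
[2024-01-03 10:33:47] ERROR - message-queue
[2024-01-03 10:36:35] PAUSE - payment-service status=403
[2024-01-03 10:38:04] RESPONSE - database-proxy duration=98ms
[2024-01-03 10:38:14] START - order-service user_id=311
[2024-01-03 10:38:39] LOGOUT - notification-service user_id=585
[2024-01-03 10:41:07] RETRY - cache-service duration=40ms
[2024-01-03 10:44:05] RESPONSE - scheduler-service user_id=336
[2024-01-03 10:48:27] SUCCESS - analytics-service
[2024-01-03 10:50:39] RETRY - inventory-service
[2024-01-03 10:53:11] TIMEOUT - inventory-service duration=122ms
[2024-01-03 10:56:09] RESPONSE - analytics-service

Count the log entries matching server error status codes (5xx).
2

To find matching entries:

1. Pattern to match: server error status codes (5xx)
2. Scan each log entry for the pattern
3. Count matches: 2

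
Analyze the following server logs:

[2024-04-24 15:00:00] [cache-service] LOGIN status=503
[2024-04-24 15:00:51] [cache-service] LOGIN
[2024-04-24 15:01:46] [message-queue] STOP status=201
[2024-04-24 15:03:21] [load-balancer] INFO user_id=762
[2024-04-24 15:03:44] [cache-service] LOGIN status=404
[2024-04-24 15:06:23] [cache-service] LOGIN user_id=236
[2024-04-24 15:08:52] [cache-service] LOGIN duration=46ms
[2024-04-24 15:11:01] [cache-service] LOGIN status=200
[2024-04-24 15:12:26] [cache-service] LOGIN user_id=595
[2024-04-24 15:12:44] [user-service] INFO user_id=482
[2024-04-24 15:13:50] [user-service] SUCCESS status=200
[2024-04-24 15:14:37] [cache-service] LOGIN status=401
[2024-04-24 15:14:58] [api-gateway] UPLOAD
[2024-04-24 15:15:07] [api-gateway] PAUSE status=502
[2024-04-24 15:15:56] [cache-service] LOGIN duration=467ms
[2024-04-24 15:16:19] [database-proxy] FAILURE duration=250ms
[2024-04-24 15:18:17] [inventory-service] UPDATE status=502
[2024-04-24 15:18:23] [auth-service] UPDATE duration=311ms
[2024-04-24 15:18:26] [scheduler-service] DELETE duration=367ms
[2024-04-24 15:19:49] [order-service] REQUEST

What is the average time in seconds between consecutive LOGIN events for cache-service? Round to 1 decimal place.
119.5

To calculate average interval:

1. Find all LOGIN events for cache-service in order
2. Calculate time gaps between consecutive events
3. Compute mean of gaps: 956 / 8 = 119.5 seconds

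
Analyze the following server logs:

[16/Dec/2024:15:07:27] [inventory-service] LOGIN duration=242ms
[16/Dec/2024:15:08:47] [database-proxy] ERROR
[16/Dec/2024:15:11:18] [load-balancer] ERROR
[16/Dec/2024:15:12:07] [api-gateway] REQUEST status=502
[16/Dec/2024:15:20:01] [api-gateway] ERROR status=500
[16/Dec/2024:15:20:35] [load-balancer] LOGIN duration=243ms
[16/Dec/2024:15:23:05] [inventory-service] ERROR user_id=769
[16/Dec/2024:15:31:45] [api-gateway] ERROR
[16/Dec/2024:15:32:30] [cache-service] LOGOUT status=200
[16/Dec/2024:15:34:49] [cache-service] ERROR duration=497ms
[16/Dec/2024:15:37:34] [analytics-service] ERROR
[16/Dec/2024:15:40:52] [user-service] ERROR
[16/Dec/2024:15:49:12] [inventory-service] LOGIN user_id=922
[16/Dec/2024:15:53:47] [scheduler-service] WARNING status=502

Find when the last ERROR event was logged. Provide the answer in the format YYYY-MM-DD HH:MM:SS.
2024-12-16 15:40:52

To find the last event:

1. Filter for all ERROR events
2. Sort by timestamp
3. Select the last one
4. Timestamp: 2024-12-16 15:40:52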